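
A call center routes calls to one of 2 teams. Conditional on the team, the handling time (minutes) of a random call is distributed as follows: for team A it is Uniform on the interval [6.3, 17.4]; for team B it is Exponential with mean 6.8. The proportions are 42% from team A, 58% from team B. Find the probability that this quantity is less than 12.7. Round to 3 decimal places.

Conditional on each team, P(X < 12.7): A: 0.576577; B: 0.845513.
By total probability, P(X < 12.7) = 0.42·0.576577 + 0.58·0.845513 = 0.73256.

0.733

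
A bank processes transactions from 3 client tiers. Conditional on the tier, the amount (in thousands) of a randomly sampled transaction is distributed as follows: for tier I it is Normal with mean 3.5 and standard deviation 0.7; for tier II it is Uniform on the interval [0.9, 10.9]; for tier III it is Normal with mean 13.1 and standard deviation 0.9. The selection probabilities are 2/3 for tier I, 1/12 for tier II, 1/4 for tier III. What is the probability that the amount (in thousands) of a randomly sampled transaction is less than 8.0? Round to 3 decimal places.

0.726

Conditional on each tier, P(X < 8.0): I: 1; II: 0.71; III: 7.28011e-09.
By total probability, P(X < 8.0) = 0.666667·1 + 0.0833333·0.71 + 0.25·7.28011e-09 = 0.725833.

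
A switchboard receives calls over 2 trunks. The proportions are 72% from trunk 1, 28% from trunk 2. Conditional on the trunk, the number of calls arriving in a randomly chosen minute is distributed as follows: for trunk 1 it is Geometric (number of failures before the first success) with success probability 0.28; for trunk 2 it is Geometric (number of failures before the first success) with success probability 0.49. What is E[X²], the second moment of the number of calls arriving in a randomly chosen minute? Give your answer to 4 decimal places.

12.2711

For each component E[X²] = Var + (mean)², giving 1: 15.7959; 2: 3.20741.
Overall E[X²] = 0.72·15.7959 + 0.28·3.20741 = 12.2711.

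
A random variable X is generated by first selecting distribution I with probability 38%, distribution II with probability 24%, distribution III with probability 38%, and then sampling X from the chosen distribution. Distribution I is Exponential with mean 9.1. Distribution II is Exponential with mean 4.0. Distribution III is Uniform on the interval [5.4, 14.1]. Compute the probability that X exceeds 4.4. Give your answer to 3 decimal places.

Conditional on each component, P(X > 4.4): I: 0.616611; II: 0.332871; III: 1.
By total probability, P(X > 4.4) = 0.38·0.616611 + 0.24·0.332871 + 0.38·1 = 0.694201.

0.694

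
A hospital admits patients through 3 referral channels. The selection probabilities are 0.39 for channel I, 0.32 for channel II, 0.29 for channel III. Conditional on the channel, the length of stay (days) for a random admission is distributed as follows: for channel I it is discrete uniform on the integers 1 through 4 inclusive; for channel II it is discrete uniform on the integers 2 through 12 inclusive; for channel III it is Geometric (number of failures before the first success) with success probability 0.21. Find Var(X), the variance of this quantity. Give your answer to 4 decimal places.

12.5628

Per component, I: μ=2.5, E[X²]=7.5; II: μ=7, E[X²]=59; III: μ=3.7619, E[X²]=32.0658.
E[X] = 0.39·2.5 + 0.32·7 + 0.29·3.7619 = 4.30595.
E[X²] = 0.39·7.5 + 0.32·59 + 0.29·32.0658 = 31.1041.
Var(X) = E[X²] − (E[X])² = 31.1041 − 18.5412 = 12.5628.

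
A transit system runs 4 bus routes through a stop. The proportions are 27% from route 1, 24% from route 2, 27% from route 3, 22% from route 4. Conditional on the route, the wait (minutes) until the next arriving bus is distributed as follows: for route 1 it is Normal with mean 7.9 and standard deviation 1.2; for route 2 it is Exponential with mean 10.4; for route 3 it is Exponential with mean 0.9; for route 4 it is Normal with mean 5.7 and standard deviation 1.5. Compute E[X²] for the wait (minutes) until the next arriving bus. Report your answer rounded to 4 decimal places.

77.2365

For each component E[X²] = Var + (mean)², giving 1: 63.85; 2: 216.32; 3: 1.62; 4: 34.74.
Overall E[X²] = 0.27·63.85 + 0.24·216.32 + 0.27·1.62 + 0.22·34.74 = 77.2365.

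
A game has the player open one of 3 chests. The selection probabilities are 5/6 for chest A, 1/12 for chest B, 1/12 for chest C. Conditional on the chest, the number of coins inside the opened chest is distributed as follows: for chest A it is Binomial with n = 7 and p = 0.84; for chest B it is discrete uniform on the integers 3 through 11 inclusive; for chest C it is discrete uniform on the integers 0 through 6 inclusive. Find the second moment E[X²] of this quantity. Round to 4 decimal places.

35.3182

For each component E[X²] = Var + (mean)², giving A: 35.5152; B: 55.6667; C: 13.
Overall E[X²] = 0.833333·35.5152 + 0.0833333·55.6667 + 0.0833333·13 = 35.3182.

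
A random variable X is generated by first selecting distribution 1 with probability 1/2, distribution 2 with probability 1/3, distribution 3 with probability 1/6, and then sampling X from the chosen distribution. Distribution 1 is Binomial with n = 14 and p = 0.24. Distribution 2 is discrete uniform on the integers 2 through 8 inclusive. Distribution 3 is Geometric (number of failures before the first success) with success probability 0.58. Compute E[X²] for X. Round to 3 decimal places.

For each component E[X²] = Var + (mean)², giving 1: 13.8432; 2: 29; 3: 1.77289.
Overall E[X²] = 0.5·13.8432 + 0.333333·29 + 0.166667·1.77289 = 16.8837.

16.884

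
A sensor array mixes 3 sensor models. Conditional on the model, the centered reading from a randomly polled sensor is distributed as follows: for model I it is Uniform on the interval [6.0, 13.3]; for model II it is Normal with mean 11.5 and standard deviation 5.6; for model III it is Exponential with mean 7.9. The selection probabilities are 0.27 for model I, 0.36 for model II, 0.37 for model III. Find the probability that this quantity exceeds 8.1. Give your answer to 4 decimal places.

Conditional on each model, P(X > 8.1): I: 0.712329; II: 0.728122; III: 0.358683.
By total probability, P(X > 8.1) = 0.27·0.712329 + 0.36·0.728122 + 0.37·0.358683 = 0.587165.

0.5872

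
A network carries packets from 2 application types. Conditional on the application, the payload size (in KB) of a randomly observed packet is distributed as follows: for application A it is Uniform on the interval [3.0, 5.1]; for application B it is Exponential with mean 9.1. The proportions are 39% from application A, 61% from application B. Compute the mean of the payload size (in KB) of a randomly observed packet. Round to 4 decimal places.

7.1305

Component means — A: 4.05; B: 9.1.
E[X] = 0.39·4.05 + 0.61·9.1 = 7.1305.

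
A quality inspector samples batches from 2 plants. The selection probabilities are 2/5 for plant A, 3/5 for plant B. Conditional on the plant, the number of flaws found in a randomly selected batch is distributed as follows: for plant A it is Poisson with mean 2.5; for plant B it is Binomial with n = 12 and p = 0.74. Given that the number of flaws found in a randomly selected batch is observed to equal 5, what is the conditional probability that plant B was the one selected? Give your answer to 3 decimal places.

0.241

Likelihoods P(X=5 | ·): A: 0.0668009; B: 0.0141155.
Posterior ∝ prior × likelihood. Numerator for B: 0.6·0.0141155 = 0.00846932.
Normalizing constant: 0.4·0.0668009 + 0.6·0.0141155 = 0.0351897.
P(B | observation) = 0.00846932 / 0.0351897 = 0.240676.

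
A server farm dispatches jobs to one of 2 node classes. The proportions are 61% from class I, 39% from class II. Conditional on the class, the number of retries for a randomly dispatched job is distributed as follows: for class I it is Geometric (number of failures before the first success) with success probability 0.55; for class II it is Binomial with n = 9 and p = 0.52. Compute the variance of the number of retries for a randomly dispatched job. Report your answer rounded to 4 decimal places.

Per component, I: μ=0.818182, E[X²]=2.15702; II: μ=4.68, E[X²]=24.1488.
E[X] = 0.61·0.818182 + 0.39·4.68 = 2.32429.
E[X²] = 0.61·2.15702 + 0.39·24.1488 = 10.7338.
Var(X) = E[X²] − (E[X])² = 10.7338 − 5.40233 = 5.33149.

5.3315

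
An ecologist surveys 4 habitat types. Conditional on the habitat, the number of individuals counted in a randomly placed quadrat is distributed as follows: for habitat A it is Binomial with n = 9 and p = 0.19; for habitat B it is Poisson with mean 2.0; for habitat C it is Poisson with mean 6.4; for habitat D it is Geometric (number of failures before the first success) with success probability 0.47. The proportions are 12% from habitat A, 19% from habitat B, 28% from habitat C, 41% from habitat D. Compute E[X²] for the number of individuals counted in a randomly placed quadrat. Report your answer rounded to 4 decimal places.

16.4230

For each component E[X²] = Var + (mean)², giving A: 4.3092; B: 6; C: 47.36; D: 3.67089.
Overall E[X²] = 0.12·4.3092 + 0.19·6 + 0.28·47.36 + 0.41·3.67089 = 16.423.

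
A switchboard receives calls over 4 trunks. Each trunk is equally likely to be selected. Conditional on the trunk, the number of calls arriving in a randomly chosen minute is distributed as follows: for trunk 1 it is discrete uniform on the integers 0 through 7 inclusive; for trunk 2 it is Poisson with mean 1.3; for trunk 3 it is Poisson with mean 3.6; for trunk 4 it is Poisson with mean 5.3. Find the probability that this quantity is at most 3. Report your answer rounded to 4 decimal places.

0.5494

Conditional on each trunk, P(X ≤ 3): 1: 0.5; 2: 0.956905; 3: 0.515216; 4: 0.22541.
By total probability, P(X ≤ 3) = 0.25·0.5 + 0.25·0.956905 + 0.25·0.515216 + 0.25·0.22541 = 0.549383.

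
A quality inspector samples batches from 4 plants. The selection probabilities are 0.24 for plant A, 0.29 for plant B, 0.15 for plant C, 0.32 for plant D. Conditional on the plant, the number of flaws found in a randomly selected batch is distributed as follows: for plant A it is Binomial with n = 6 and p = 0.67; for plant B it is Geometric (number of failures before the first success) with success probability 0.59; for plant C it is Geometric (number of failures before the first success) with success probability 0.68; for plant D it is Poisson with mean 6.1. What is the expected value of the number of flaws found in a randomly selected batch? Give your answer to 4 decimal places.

3.1889

Component means — A: 4.02; B: 0.694915; C: 0.470588; D: 6.1.
E[X] = 0.24·4.02 + 0.29·0.694915 + 0.15·0.470588 + 0.32·6.1 = 3.18891.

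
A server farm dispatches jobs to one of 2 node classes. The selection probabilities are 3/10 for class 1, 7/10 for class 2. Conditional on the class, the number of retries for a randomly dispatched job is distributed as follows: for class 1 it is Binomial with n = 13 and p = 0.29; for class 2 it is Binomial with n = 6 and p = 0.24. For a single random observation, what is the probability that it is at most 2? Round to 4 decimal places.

0.6598

Conditional on each class, P(X ≤ 2): 1: 0.225127; 2: 0.846065.
By total probability, P(X ≤ 2) = 0.3·0.225127 + 0.7·0.846065 = 0.659783.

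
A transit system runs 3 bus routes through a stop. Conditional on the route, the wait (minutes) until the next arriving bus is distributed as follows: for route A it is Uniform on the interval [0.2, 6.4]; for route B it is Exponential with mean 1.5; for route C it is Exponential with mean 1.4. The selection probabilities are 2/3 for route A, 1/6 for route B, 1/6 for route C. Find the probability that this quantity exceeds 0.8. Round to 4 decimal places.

Conditional on each route, P(X > 0.8): A: 0.903226; B: 0.586646; C: 0.564718.
By total probability, P(X > 0.8) = 0.666667·0.903226 + 0.166667·0.586646 + 0.166667·0.564718 = 0.794045.

0.7940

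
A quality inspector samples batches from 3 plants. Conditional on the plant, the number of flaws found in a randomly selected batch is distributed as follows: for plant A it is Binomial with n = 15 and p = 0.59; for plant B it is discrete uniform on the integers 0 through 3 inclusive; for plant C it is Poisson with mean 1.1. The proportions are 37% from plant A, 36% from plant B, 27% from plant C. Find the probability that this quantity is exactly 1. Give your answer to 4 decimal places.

Conditional on each plant, P(X = 1): A: 3.35674e-05; B: 0.25; C: 0.366158.
By total probability, P(X = 1) = 0.37·3.35674e-05 + 0.36·0.25 + 0.27·0.366158 = 0.188875.

0.1889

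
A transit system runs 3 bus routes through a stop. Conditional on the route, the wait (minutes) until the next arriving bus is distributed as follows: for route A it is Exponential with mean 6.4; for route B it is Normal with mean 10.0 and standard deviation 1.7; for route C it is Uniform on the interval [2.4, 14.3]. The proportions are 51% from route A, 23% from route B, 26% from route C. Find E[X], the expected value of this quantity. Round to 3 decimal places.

Component means — A: 6.4; B: 10; C: 8.35.
E[X] = 0.51·6.4 + 0.23·10 + 0.26·8.35 = 7.735.

7.735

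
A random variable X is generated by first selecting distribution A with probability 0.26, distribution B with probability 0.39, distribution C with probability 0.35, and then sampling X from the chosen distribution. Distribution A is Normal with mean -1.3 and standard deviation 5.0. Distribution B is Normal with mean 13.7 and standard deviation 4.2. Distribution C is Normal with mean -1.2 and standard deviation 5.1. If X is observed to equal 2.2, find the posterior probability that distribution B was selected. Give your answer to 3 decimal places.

0.022

Likelihoods f(2.2 | ·): A: 0.0624508; B: 0.00223703; C: 0.0626369.
Posterior ∝ prior × likelihood. Numerator for B: 0.39·0.00223703 = 0.000872442.
Normalizing constant: 0.26·0.0624508 + 0.39·0.00223703 + 0.35·0.0626369 = 0.0390325.
P(B | observation) = 0.000872442 / 0.0390325 = 0.0223517.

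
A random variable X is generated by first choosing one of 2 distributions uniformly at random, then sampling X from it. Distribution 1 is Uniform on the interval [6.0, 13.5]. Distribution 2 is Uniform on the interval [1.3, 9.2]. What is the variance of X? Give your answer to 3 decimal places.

10.007

Per component, 1: μ=9.75, E[X²]=99.75; 2: μ=5.25, E[X²]=32.7633.
E[X] = 0.5·9.75 + 0.5·5.25 = 7.5.
E[X²] = 0.5·99.75 + 0.5·32.7633 = 66.2567.
Var(X) = E[X²] − (E[X])² = 66.2567 − 56.25 = 10.0067.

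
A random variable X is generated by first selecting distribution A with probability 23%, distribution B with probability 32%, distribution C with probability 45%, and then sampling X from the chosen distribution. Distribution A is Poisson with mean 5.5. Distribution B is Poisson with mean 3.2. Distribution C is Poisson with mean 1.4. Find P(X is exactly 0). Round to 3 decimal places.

Conditional on each component, P(X = 0): A: 0.00408677; B: 0.0407622; C: 0.246597.
By total probability, P(X = 0) = 0.23·0.00408677 + 0.32·0.0407622 + 0.45·0.246597 = 0.124952.

0.125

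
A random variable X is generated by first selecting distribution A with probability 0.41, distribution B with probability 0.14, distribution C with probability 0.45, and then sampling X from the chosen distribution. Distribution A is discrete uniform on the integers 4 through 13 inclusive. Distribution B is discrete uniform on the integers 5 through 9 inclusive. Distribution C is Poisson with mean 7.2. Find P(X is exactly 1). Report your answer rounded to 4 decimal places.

Conditional on each component, P(X = 1): A: 0; B: 0; C: 0.00537542.
By total probability, P(X = 1) = 0.41·0 + 0.14·0 + 0.45·0.00537542 = 0.00241894.

0.0024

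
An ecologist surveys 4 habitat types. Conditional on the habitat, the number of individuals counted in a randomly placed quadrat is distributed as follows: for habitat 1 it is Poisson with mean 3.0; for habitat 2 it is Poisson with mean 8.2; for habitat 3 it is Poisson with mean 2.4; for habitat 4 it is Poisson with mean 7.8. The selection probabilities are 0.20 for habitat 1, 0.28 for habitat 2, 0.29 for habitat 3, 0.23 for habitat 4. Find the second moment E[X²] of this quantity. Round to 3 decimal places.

For each component E[X²] = Var + (mean)², giving 1: 12; 2: 75.44; 3: 8.16; 4: 68.64.
Overall E[X²] = 0.2·12 + 0.28·75.44 + 0.29·8.16 + 0.23·68.64 = 41.6768.

41.677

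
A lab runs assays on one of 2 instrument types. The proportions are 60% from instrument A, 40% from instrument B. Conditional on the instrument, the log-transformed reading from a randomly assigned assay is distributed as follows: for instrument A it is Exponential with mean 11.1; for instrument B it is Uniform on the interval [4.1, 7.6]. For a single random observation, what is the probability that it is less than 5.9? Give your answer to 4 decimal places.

0.4531

Conditional on each instrument, P(X < 5.9): A: 0.412296; B: 0.514286.
By total probability, P(X < 5.9) = 0.6·0.412296 + 0.4·0.514286 = 0.453092.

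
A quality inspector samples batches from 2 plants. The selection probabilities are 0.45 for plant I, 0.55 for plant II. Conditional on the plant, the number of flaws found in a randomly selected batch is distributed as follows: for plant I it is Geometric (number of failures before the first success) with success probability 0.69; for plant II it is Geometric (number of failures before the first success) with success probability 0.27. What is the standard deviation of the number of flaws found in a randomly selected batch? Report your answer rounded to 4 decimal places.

2.6568

Per component, I: μ=0.449275, E[X²]=0.852972; II: μ=2.7037, E[X²]=17.3237.
E[X] = 0.45·0.449275 + 0.55·2.7037 = 1.68921.
E[X²] = 0.45·0.852972 + 0.55·17.3237 = 9.91189.
Var(X) = E[X²] − (E[X])² = 9.91189 − 2.85343 = 7.05846.
SD(X) = √7.05846 = 2.65678.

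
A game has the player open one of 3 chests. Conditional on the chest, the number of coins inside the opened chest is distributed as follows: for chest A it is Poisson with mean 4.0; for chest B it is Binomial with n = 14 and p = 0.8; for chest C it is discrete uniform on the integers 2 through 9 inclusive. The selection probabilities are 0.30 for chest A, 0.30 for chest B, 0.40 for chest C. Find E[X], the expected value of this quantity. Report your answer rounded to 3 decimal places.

Component means — A: 4; B: 11.2; C: 5.5.
E[X] = 0.3·4 + 0.3·11.2 + 0.4·5.5 = 6.76.

6.760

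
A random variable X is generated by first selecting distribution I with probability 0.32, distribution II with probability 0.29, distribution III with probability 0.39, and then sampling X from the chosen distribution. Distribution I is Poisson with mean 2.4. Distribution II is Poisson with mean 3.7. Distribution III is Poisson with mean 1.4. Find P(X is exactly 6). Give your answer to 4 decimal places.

0.0343

Conditional on each component, P(X = 6): I: 0.0240784; II: 0.0881025; III: 0.00257883.
By total probability, P(X = 6) = 0.32·0.0240784 + 0.29·0.0881025 + 0.39·0.00257883 = 0.0342606.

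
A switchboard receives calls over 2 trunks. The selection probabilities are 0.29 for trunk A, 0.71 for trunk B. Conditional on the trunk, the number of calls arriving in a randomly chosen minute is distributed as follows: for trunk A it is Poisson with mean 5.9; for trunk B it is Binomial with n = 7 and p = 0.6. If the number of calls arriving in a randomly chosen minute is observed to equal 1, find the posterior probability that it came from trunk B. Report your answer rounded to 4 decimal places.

0.7227

Likelihoods P(X=1 | ·): A: 0.0161627; B: 0.0172032.
Posterior ∝ prior × likelihood. Numerator for B: 0.71·0.0172032 = 0.0122143.
Normalizing constant: 0.29·0.0161627 + 0.71·0.0172032 = 0.0169015.
P(B | observation) = 0.0122143 / 0.0169015 = 0.722675.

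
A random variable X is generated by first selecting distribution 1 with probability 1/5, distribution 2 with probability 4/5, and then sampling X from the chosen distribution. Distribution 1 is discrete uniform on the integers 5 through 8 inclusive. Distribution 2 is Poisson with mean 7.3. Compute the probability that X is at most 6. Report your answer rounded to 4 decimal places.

0.4248

Conditional on each component, P(X ≤ 6): 1: 0.5; 2: 0.406032.
By total probability, P(X ≤ 6) = 0.2·0.5 + 0.8·0.406032 = 0.424826.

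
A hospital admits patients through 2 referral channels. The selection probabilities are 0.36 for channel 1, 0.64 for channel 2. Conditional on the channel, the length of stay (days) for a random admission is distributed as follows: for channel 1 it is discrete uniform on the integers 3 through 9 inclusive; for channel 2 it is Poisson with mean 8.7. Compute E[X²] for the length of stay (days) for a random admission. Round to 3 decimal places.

68.410

For each component E[X²] = Var + (mean)², giving 1: 40; 2: 84.39.
Overall E[X²] = 0.36·40 + 0.64·84.39 = 68.4096.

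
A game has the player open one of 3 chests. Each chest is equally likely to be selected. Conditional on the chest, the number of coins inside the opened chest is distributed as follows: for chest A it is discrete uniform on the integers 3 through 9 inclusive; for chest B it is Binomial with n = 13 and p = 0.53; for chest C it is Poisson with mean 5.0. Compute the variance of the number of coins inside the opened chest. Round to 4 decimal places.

4.6755

Per component, A: μ=6, E[X²]=40; B: μ=6.89, E[X²]=50.7104; C: μ=5, E[X²]=30.
E[X] = 0.333333·6 + 0.333333·6.89 + 0.333333·5 = 5.96333.
E[X²] = 0.333333·40 + 0.333333·50.7104 + 0.333333·30 = 40.2368.
Var(X) = E[X²] − (E[X])² = 40.2368 − 35.5613 = 4.67546.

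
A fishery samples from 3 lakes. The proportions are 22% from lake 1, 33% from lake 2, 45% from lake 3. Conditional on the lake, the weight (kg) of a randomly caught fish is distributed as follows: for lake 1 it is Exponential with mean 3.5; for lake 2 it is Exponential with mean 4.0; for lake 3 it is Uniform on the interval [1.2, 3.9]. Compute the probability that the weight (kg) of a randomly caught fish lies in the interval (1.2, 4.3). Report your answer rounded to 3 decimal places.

Conditional on each lake, P(1.2 < X < 4.3): 1: 0.417029; 2: 0.39952; 3: 1.
By total probability, P(1.2 < X < 4.3) = 0.22·0.417029 + 0.33·0.39952 + 0.45·1 = 0.673588.

0.674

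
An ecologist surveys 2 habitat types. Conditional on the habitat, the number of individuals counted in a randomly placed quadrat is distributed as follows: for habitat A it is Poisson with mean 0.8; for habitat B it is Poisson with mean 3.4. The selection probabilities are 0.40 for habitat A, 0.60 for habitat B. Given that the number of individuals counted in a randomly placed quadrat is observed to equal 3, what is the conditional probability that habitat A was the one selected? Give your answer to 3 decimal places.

0.105

Likelihoods P(X=3 | ·): A: 0.0383427; B: 0.218617.
Posterior ∝ prior × likelihood. Numerator for A: 0.4·0.0383427 = 0.0153371.
Normalizing constant: 0.4·0.0383427 + 0.6·0.218617 = 0.146507.
P(A | observation) = 0.0153371 / 0.146507 = 0.104685.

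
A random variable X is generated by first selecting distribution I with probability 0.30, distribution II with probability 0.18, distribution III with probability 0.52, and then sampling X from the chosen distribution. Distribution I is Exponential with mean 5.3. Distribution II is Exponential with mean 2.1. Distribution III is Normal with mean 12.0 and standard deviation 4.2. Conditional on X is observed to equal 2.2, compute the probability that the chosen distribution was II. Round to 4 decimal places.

Likelihoods f(2.2 | ·): I: 0.124581; II: 0.167034; III: 0.00624331.
Posterior ∝ prior × likelihood. Numerator for II: 0.18·0.167034 = 0.0300662.
Normalizing constant: 0.3·0.124581 + 0.18·0.167034 + 0.52·0.00624331 = 0.0706869.
P(II | observation) = 0.0300662 / 0.0706869 = 0.425343.

0.4253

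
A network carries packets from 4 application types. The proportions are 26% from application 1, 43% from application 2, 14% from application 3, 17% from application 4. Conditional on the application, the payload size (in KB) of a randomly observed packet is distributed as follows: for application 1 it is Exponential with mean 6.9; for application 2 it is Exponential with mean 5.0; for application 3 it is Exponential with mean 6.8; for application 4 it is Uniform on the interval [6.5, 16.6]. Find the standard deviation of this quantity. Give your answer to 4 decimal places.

Per component, 1: μ=6.9, E[X²]=95.22; 2: μ=5, E[X²]=50; 3: μ=6.8, E[X²]=92.48; 4: μ=11.55, E[X²]=141.903.
E[X] = 0.26·6.9 + 0.43·5 + 0.14·6.8 + 0.17·11.55 = 6.8595.
E[X²] = 0.26·95.22 + 0.43·50 + 0.14·92.48 + 0.17·141.903 = 83.328.
Var(X) = E[X²] − (E[X])² = 83.328 − 47.0527 = 36.2752.
SD(X) = √36.2752 = 6.02289.

6.0229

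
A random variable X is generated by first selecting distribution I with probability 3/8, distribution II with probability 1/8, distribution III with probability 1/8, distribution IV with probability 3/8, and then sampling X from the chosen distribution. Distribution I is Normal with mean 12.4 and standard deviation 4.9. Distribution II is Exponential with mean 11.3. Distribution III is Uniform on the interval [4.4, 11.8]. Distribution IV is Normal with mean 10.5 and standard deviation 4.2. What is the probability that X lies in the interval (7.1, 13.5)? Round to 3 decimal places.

0.484

Conditional on each component, P(7.1 < X < 13.5): I: 0.449104; II: 0.23069; III: 0.635135; IV: 0.553368.
By total probability, P(7.1 < X < 13.5) = 0.375·0.449104 + 0.125·0.23069 + 0.125·0.635135 + 0.375·0.553368 = 0.484155.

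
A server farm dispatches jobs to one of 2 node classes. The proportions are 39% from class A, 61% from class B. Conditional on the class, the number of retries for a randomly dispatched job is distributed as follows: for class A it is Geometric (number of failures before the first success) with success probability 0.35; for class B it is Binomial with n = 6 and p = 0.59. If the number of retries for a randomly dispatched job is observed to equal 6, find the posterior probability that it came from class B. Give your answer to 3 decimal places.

Likelihoods P(X=6 | ·): A: 0.0263966; B: 0.0421805.
Posterior ∝ prior × likelihood. Numerator for B: 0.61·0.0421805 = 0.0257301.
Normalizing constant: 0.39·0.0263966 + 0.61·0.0421805 = 0.0360248.
P(B | observation) = 0.0257301 / 0.0360248 = 0.714234.

0.714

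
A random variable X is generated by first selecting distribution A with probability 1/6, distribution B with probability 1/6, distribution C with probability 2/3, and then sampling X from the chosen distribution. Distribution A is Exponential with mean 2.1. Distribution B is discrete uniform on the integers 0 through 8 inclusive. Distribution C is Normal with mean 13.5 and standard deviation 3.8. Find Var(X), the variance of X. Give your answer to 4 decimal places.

36.0408

Per component, A: μ=2.1, E[X²]=8.82; B: μ=4, E[X²]=22.6667; C: μ=13.5, E[X²]=196.69.
E[X] = 0.166667·2.1 + 0.166667·4 + 0.666667·13.5 = 10.0167.
E[X²] = 0.166667·8.82 + 0.166667·22.6667 + 0.666667·196.69 = 136.374.
Var(X) = E[X²] − (E[X])² = 136.374 − 100.334 = 36.0408.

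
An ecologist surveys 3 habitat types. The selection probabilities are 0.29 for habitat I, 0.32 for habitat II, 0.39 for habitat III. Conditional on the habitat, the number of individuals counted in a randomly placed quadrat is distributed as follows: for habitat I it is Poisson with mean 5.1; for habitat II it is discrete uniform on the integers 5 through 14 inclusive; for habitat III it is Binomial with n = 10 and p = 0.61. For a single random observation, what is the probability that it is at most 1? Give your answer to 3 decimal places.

Conditional on each habitat, P(X ≤ 1): I: 0.0371902; II: 0; III: 0.00135465.
By total probability, P(X ≤ 1) = 0.29·0.0371902 + 0.32·0 + 0.39·0.00135465 = 0.0113135.

0.011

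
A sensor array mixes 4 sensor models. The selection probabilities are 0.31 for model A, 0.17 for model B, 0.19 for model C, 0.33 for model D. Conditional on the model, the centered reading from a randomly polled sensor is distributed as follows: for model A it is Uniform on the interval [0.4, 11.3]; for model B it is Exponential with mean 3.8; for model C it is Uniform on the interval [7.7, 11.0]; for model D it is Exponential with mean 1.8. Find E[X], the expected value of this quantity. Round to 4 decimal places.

Component means — A: 5.85; B: 3.8; C: 9.35; D: 1.8.
E[X] = 0.31·5.85 + 0.17·3.8 + 0.19·9.35 + 0.33·1.8 = 4.83.

4.8300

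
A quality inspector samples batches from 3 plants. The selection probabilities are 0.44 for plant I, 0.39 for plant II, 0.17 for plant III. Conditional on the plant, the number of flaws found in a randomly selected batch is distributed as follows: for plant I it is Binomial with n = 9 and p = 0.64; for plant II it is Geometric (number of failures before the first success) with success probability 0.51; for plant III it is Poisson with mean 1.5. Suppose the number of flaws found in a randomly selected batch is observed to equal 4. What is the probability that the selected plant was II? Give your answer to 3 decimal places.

Likelihoods P(X=4 | ·): I: 0.127821; II: 0.0294005; III: 0.0470665.
Posterior ∝ prior × likelihood. Numerator for II: 0.39·0.0294005 = 0.0114662.
Normalizing constant: 0.44·0.127821 + 0.39·0.0294005 + 0.17·0.0470665 = 0.0757088.
P(II | observation) = 0.0114662 / 0.0757088 = 0.151451.

0.151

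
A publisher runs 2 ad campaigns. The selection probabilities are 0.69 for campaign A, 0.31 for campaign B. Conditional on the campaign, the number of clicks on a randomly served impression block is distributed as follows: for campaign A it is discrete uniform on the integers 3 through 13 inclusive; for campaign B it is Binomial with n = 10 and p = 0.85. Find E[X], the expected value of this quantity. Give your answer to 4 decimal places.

Component means — A: 8; B: 8.5.
E[X] = 0.69·8 + 0.31·8.5 = 8.155.

8.1550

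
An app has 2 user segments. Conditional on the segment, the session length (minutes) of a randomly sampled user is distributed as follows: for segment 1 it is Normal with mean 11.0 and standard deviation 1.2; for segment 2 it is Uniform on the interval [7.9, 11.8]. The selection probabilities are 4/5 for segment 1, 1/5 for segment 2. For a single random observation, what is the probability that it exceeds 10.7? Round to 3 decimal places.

Conditional on each segment, P(X > 10.7): 1: 0.598706; 2: 0.282051.
By total probability, P(X > 10.7) = 0.8·0.598706 + 0.2·0.282051 = 0.535375.

0.535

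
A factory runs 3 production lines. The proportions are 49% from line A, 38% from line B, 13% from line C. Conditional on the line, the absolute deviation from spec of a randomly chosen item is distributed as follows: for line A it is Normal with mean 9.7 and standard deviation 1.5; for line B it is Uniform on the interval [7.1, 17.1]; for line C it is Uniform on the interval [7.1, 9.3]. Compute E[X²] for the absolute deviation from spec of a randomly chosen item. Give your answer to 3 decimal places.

For each component E[X²] = Var + (mean)², giving A: 96.34; B: 154.743; C: 67.6433.
Overall E[X²] = 0.49·96.34 + 0.38·154.743 + 0.13·67.6433 = 114.803.

114.803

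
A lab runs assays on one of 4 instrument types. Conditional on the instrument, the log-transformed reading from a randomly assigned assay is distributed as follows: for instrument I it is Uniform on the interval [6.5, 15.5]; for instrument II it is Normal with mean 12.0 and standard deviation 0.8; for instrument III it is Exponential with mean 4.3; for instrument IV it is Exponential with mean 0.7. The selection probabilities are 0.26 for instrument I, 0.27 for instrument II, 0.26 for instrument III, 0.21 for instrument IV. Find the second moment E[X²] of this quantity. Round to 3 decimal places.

For each component E[X²] = Var + (mean)², giving I: 127.75; II: 144.64; III: 36.98; IV: 0.98.
Overall E[X²] = 0.26·127.75 + 0.27·144.64 + 0.26·36.98 + 0.21·0.98 = 82.0884.

82.088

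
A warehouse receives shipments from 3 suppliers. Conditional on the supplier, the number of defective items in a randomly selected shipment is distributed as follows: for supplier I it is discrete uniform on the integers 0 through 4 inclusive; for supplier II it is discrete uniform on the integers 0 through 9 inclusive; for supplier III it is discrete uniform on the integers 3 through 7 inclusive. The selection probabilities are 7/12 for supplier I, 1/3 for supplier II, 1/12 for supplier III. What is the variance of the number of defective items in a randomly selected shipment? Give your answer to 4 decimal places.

Per component, I: μ=2, E[X²]=6; II: μ=4.5, E[X²]=28.5; III: μ=5, E[X²]=27.
E[X] = 0.583333·2 + 0.333333·4.5 + 0.0833333·5 = 3.08333.
E[X²] = 0.583333·6 + 0.333333·28.5 + 0.0833333·27 = 15.25.
Var(X) = E[X²] − (E[X])² = 15.25 − 9.50694 = 5.74306.

5.7431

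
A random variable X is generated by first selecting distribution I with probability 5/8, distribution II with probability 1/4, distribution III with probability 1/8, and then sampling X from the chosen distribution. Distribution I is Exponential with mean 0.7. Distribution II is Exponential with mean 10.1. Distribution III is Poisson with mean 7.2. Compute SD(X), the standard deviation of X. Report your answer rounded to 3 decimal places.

Per component, I: μ=0.7, E[X²]=0.98; II: μ=10.1, E[X²]=204.02; III: μ=7.2, E[X²]=59.04.
E[X] = 0.625·0.7 + 0.25·10.1 + 0.125·7.2 = 3.8625.
E[X²] = 0.625·0.98 + 0.25·204.02 + 0.125·59.04 = 58.9975.
Var(X) = E[X²] − (E[X])² = 58.9975 − 14.9189 = 44.0786.
SD(X) = √44.0786 = 6.63917.

6.639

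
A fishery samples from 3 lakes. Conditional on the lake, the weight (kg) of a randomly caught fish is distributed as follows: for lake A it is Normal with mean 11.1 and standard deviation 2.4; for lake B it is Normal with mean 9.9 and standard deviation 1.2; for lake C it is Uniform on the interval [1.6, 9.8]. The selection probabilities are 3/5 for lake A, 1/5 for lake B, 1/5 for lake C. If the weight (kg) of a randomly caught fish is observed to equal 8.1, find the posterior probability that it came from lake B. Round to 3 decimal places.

0.236

Likelihoods f(8.1 | ·): A: 0.0761038; B: 0.107931; C: 0.121951.
Posterior ∝ prior × likelihood. Numerator for B: 0.2·0.107931 = 0.0215863.
Normalizing constant: 0.6·0.0761038 + 0.2·0.107931 + 0.2·0.121951 = 0.0916388.
P(B | observation) = 0.0215863 / 0.0916388 = 0.235558.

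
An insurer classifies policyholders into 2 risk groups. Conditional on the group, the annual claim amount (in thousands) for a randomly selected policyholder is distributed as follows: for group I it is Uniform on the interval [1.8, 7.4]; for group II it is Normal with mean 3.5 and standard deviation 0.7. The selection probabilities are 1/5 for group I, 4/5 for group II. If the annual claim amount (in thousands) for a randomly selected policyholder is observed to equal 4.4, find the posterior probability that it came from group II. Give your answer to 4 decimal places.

Likelihoods f(4.4 | ·): I: 0.178571; II: 0.249376.
Posterior ∝ prior × likelihood. Numerator for II: 0.8·0.249376 = 0.199501.
Normalizing constant: 0.2·0.178571 + 0.8·0.249376 = 0.235215.
P(II | observation) = 0.199501 / 0.235215 = 0.848163.

0.8482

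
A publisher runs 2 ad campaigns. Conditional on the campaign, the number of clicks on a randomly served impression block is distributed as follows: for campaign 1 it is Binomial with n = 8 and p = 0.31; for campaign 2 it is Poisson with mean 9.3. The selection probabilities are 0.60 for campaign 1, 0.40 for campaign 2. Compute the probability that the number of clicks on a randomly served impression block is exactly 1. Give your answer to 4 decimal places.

0.1111

Conditional on each campaign, P(X = 1): 1: 0.18467; 2: 0.000850245.
By total probability, P(X = 1) = 0.6·0.18467 + 0.4·0.000850245 = 0.111142.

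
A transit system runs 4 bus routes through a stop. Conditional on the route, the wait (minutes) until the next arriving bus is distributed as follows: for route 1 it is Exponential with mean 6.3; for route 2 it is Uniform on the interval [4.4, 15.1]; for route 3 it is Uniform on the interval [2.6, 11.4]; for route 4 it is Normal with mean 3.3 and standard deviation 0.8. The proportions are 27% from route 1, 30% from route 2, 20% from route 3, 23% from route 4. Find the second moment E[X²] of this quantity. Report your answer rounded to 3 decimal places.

For each component E[X²] = Var + (mean)², giving 1: 79.38; 2: 104.603; 3: 55.4533; 4: 11.53.
Overall E[X²] = 0.27·79.38 + 0.3·104.603 + 0.2·55.4533 + 0.23·11.53 = 66.5562.

66.556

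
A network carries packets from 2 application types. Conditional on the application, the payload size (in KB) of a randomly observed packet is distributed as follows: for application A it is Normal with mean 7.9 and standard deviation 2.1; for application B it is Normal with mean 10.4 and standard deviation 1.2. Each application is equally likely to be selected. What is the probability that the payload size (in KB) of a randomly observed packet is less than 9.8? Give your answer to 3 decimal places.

Conditional on each application, P(X < 9.8): A: 0.817204; B: 0.308538.
By total probability, P(X < 9.8) = 0.5·0.817204 + 0.5·0.308538 = 0.562871.

0.563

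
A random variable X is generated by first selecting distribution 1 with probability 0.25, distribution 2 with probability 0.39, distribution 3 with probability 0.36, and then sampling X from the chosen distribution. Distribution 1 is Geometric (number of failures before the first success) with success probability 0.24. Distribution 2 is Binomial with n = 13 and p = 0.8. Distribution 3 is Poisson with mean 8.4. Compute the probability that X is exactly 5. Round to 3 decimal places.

Conditional on each component, P(X = 5): 1: 0.0608526; 2: 0.00107961; 3: 0.0783685.
By total probability, P(X = 5) = 0.25·0.0608526 + 0.39·0.00107961 + 0.36·0.0783685 = 0.0438469.

0.044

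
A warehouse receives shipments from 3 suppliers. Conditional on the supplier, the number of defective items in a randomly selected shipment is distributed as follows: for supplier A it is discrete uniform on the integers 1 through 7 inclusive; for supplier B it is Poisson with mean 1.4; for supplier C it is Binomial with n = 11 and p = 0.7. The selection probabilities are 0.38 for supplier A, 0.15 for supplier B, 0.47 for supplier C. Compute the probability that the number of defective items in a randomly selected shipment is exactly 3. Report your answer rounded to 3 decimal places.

Conditional on each supplier, P(X = 3): A: 0.142857; B: 0.112777; C: 0.0037132.
By total probability, P(X = 3) = 0.38·0.142857 + 0.15·0.112777 + 0.47·0.0037132 = 0.0729475.

0.073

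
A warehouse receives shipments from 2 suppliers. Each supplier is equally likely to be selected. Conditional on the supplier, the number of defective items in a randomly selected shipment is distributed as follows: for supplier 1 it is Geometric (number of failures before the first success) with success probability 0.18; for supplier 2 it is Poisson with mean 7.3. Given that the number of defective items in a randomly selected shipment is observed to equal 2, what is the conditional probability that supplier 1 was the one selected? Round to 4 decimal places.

0.8705

Likelihoods P(X=2 | ·): 1: 0.121032; 2: 0.0179997.
Posterior ∝ prior × likelihood. Numerator for 1: 0.5·0.121032 = 0.060516.
Normalizing constant: 0.5·0.121032 + 0.5·0.0179997 = 0.0695159.
P(1 | observation) = 0.060516 / 0.0695159 = 0.870535.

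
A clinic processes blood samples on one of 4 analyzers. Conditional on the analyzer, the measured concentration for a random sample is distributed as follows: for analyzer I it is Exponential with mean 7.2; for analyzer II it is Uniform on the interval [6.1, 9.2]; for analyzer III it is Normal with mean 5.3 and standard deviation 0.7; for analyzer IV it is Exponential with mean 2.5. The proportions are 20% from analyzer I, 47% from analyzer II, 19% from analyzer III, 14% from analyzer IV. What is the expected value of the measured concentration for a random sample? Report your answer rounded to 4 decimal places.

6.3925

Component means — I: 7.2; II: 7.65; III: 5.3; IV: 2.5.
E[X] = 0.2·7.2 + 0.47·7.65 + 0.19·5.3 + 0.14·2.5 = 6.3925.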